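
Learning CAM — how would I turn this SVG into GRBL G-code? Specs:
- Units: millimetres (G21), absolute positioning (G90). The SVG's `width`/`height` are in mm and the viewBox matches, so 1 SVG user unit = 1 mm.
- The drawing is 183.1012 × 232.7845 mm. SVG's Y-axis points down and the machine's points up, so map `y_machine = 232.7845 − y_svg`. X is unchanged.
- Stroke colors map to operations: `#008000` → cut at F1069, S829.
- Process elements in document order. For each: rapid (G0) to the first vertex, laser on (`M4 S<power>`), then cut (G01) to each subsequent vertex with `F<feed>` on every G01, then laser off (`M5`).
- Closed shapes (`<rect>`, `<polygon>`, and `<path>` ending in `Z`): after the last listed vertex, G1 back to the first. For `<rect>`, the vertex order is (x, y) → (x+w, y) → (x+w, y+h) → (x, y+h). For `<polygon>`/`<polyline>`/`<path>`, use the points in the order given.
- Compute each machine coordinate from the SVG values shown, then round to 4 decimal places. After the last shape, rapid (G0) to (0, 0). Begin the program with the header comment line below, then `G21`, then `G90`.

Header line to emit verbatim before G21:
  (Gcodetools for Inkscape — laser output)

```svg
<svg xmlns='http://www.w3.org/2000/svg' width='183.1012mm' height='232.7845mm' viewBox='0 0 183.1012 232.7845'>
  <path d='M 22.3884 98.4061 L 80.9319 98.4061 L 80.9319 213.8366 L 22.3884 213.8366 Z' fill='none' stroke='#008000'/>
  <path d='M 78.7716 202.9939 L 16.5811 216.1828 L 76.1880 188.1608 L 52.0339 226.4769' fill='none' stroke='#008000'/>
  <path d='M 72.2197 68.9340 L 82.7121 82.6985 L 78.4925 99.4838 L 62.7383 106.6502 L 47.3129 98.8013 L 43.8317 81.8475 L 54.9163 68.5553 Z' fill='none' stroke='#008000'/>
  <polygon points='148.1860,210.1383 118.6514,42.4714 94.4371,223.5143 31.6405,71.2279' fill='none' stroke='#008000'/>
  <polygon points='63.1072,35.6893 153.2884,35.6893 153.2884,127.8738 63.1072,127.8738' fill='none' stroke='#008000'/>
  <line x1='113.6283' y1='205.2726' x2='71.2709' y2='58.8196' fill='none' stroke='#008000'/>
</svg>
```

(Gcodetools for Inkscape — laser output)
G21
G90
G0 X22.3884 Y134.3784
M4 S829
G01 X80.9319 Y134.3784 F1069
G01 X80.9319 Y18.9479 F1069
G01 X22.3884 Y18.9479 F1069
G01 X22.3884 Y134.3784 F1069
M5
G0 X78.7716 Y29.7906
M4 S829
G01 X16.5811 Y16.6017 F1069
G01 X76.1880 Y44.6237 F1069
G01 X52.0339 Y6.3076 F1069
M5
G0 X72.2197 Y163.8505
M4 S829
G01 X82.7121 Y150.0860 F1069
G01 X78.4925 Y133.3007 F1069
G01 X62.7383 Y126.1343 F1069
G01 X47.3129 Y133.9832 F1069
G01 X43.8317 Y150.9370 F1069
G01 X54.9163 Y164.2292 F1069
G01 X72.2197 Y163.8505 F1069
M5
G0 X148.1860 Y22.6462
M4 S829
G01 X118.6514 Y190.3131 F1069
G01 X94.4371 Y9.2702 F1069
G01 X31.6405 Y161.5566 F1069
G01 X148.1860 Y22.6462 F1069
M5
G0 X63.1072 Y197.0952
M4 S829
G01 X153.2884 Y197.0952 F1069
G01 X153.2884 Y104.9107 F1069
G01 X63.1072 Y104.9107 F1069
G01 X63.1072 Y197.0952 F1069
M5
G0 X113.6283 Y27.5119
M4 S829
G01 X71.2709 Y173.9649 F1069
M5
G0 X0.0000 Y0.0000

1 u = 1 mm; y_m = 232.7845 − y.

[1] `<path>` rectangle, #008000→cut S829 F1069: (22.3884,134.3784) → (80.9319,134.3784) → (80.9319,18.9479) → (22.3884,18.9479) → (22.3884,134.3784) (closed)

[2] `<path>` open polyline, #008000→cut S829 F1069: (78.7716,29.7906) → (16.5811,16.6017) → (76.1880,44.6237) → (52.0339,6.3076)

[3] `<path>` regular polygon, #008000→cut S829 F1069: (72.2197,163.8505) → (82.7121,150.0860) → (78.4925,133.3007) → (62.7383,126.1343) → (47.3129,133.9832) → (43.8317,150.9370) → (54.9163,164.2292) → (72.2197,163.8505) (closed)

[4] `<polygon>` closed polygon, #008000→cut S829 F1069: (148.1860,22.6462) → (118.6514,190.3131) → (94.4371,9.2702) → (31.6405,161.5566) → (148.1860,22.6462) (closed)

[5] `<polygon>` rectangle, #008000→cut S829 F1069: (63.1072,197.0952) → (153.2884,197.0952) → (153.2884,104.9107) → (63.1072,104.9107) → (63.1072,197.0952) (closed)

[6] `<line>` line segment, #008000→cut S829 F1069: (113.6283,27.5119) → (71.2709,173.9649)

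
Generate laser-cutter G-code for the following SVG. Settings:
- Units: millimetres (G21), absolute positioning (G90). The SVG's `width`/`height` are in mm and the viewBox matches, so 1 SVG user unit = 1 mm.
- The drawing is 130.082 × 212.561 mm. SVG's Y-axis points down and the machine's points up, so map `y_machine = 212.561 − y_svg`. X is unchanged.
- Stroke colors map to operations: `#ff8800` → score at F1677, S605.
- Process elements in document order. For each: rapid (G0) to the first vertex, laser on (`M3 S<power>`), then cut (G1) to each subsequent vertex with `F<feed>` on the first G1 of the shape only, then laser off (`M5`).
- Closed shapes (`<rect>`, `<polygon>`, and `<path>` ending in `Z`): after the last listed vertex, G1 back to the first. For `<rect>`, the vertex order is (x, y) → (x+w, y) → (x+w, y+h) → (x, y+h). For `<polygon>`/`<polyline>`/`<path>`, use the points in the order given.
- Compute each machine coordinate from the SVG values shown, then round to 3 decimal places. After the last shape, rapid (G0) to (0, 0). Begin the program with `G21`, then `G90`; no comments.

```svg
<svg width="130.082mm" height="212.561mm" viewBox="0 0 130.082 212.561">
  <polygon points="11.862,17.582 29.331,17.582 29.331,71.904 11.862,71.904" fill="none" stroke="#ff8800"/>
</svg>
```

1 u = 1 mm; y_m = 212.561 − y.

[1] `<polygon>` rectangle, #ff8800→score S605 F1677: (11.862,194.979) → (29.331,194.979) → (29.331,140.657) → (11.862,140.657) → (11.862,194.979) (closed)

G21
G90
G0 X11.862 Y194.979
M3 S605
G1 X29.331 Y194.979 F1677
G1 X29.331 Y140.657
G1 X11.862 Y140.657
G1 X11.862 Y194.979
M5
G0 X0.000 Y0.000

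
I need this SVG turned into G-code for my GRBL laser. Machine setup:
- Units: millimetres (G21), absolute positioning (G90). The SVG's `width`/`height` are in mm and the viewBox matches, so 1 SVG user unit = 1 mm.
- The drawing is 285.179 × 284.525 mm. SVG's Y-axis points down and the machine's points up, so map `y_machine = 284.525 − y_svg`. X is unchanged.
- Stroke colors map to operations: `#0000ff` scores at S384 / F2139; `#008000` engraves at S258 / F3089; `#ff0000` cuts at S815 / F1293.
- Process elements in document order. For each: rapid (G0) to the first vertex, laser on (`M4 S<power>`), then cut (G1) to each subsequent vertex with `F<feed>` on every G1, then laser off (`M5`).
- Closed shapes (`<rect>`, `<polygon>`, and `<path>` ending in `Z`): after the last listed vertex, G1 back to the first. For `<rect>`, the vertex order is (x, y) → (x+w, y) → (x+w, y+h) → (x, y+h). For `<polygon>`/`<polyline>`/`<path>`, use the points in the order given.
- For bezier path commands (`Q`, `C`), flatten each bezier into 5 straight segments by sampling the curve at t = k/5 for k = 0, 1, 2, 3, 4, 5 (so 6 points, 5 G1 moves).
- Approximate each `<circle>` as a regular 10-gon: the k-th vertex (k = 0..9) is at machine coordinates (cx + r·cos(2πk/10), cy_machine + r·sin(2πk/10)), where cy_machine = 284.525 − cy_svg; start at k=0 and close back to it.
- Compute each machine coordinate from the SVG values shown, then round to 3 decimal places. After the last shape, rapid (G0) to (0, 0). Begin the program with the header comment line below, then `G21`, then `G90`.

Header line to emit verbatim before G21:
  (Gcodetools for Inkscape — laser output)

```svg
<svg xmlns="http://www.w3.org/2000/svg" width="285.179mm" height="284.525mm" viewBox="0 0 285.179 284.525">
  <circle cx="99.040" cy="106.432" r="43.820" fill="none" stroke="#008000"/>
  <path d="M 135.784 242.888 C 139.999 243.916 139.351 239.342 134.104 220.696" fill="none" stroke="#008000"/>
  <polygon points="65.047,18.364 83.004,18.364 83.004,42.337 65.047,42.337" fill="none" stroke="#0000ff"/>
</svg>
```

(Gcodetools for Inkscape — laser output)
G21
G90
G0 X142.860 Y178.093
M4 S258
G1 X134.491 Y203.850 F3089
G1 X112.581 Y219.768 F3089
G1 X85.499 Y219.768 F3089
G1 X63.589 Y203.850 F3089
G1 X55.220 Y178.093 F3089
G1 X63.589 Y152.336 F3089
G1 X85.499 Y136.418 F3089
G1 X112.581 Y136.418 F3089
G1 X134.491 Y152.336 F3089
G1 X142.860 Y178.093 F3089
M5
G0 X135.784 Y41.637
M4 S258
G1 X137.732 Y41.760 F3089
G1 X138.525 Y43.634 F3089
G1 X138.176 Y47.666 F3089
G1 X136.698 Y54.262 F3089
G1 X134.104 Y63.829 F3089
M5
G0 X65.047 Y266.161
M4 S384
G1 X83.004 Y266.161 F2139
G1 X83.004 Y242.188 F2139
G1 X65.047 Y242.188 F2139
G1 X65.047 Y266.161 F2139
M5
G0 X0.000 Y0.000

1 u = 1 mm; y_m = 284.525 − y.

[1] `<circle>` circle, #008000→engrave S258 F3089: (142.860,178.093) → (134.491,203.850) → (112.581,219.768) → (85.499,219.768) → (63.589,203.850) → (55.220,178.093) → (63.589,152.336) → (85.499,136.418) → (112.581,136.418) → (134.491,152.336) → (142.860,178.093) (closed)

[2] `<path>` cubic bezier, #008000→engrave S258 F3089: (135.784,41.637) → (137.732,41.760) → (138.525,43.634) → (138.176,47.666) → (136.698,54.262) → (134.104,63.829)

[3] `<polygon>` rectangle, #0000ff→score S384 F2139: (65.047,266.161) → (83.004,266.161) → (83.004,242.188) → (65.047,242.188) → (65.047,266.161) (closed)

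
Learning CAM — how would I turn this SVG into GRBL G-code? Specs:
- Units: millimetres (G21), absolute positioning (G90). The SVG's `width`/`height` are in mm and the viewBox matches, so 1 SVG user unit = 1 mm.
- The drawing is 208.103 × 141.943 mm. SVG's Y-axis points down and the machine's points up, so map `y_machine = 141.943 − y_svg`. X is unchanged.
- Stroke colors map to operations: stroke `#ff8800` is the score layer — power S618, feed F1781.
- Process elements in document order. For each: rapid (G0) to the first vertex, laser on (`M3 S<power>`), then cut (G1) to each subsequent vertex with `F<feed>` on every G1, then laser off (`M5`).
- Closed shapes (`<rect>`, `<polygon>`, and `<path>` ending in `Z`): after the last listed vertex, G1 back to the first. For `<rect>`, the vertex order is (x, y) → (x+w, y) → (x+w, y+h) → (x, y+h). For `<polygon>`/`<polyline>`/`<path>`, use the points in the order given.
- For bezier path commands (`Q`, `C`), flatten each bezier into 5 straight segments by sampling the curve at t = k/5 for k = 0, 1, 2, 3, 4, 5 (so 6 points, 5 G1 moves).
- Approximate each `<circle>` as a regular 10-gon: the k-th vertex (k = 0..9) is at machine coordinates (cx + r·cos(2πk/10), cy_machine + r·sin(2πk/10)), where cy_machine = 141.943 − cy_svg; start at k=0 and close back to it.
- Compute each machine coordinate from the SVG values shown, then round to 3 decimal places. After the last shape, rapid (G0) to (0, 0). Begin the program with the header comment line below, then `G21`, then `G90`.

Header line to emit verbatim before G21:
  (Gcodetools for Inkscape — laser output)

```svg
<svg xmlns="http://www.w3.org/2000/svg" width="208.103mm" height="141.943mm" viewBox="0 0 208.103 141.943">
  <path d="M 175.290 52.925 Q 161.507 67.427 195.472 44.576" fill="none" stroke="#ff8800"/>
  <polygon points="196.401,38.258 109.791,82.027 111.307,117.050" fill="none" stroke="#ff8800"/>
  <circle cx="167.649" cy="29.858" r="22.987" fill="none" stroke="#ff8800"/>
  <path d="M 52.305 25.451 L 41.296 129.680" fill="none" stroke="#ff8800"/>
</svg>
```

(Gcodetools for Inkscape — laser output)
G21
G90
G0 X175.290 Y89.018
M3 S618
G1 X171.687 Y84.711 F1781
G1 X171.903 Y83.393 F1781
G1 X175.940 Y85.063 F1781
G1 X183.796 Y89.721 F1781
G1 X195.472 Y97.367 F1781
M5
G0 X196.401 Y103.685
M3 S618
G1 X109.791 Y59.916 F1781
G1 X111.307 Y24.893 F1781
G1 X196.401 Y103.685 F1781
M5
G0 X190.636 Y112.085
M3 S618
G1 X186.246 Y125.596 F1781
G1 X174.752 Y133.947 F1781
G1 X160.546 Y133.947 F1781
G1 X149.052 Y125.596 F1781
G1 X144.662 Y112.085 F1781
G1 X149.052 Y98.574 F1781
G1 X160.546 Y90.223 F1781
G1 X174.752 Y90.223 F1781
G1 X186.246 Y98.574 F1781
G1 X190.636 Y112.085 F1781
M5
G0 X52.305 Y116.492
M3 S618
G1 X41.296 Y12.263 F1781
M5
G0 X0.000 Y0.000

Since the viewBox matches the mm dimensions, user units are millimetres directly. The only transform is the Y-flip y_m = 141.943 − y_svg.

Shape 1 is a quadratic bezier drawn with `<path>`. Its stroke #ff8800 means score at S618, F1781. After flipping Y the toolpath is (175.290,89.018) → (171.687,84.711) → (171.903,83.393) → (175.940,85.063) → (183.796,89.721) → (195.472,97.367).

Shape 2 is a closed polygon drawn with `<polygon>`. Its stroke #ff8800 means score at S618, F1781. After flipping Y the toolpath is (196.401,103.685) → (109.791,59.916) → (111.307,24.893) → (196.401,103.685), returning to the start.

Shape 3 is a circle drawn with `<circle>`. Its stroke #ff8800 means score at S618, F1781. After flipping Y the toolpath is (190.636,112.085) → (186.246,125.596) → (174.752,133.947) → (160.546,133.947) → (149.052,125.596) → (144.662,112.085) → (149.052,98.574) → (160.546,90.223) → (174.752,90.223) → (186.246,98.574) → (190.636,112.085), returning to the start.

Shape 4 is a line segment drawn with `<path>`. Its stroke #ff8800 means score at S618, F1781. After flipping Y the toolpath is (52.305,116.492) → (41.296,12.263).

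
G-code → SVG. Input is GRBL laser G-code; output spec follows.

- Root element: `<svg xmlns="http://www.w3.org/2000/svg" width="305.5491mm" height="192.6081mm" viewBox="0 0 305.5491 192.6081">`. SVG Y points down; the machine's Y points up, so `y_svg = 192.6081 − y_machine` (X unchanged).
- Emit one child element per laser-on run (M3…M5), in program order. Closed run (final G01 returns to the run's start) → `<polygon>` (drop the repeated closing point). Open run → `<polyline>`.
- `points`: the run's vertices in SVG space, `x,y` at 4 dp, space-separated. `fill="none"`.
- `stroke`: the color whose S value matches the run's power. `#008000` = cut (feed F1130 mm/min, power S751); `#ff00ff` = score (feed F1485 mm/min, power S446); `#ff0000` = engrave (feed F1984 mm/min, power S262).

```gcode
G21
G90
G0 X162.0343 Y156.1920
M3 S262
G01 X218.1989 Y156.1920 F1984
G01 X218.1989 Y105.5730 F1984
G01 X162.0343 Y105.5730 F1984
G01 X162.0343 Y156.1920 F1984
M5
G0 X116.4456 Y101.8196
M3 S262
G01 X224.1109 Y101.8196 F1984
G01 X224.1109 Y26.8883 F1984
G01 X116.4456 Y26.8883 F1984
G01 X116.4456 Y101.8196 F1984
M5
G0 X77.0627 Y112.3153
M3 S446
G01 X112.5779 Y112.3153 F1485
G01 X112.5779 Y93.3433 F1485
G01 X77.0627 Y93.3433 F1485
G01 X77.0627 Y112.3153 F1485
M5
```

<svg xmlns="http://www.w3.org/2000/svg" width="305.5491mm" height="192.6081mm" viewBox="0 0 305.5491 192.6081">
  <polygon points="162.0343,36.4161 218.1989,36.4161 218.1989,87.0351 162.0343,87.0351" fill="none" stroke="#ff0000"/>
  <polygon points="116.4456,90.7885 224.1109,90.7885 224.1109,165.7198 116.4456,165.7198" fill="none" stroke="#ff0000"/>
  <polygon points="77.0627,80.2928 112.5779,80.2928 112.5779,99.2648 77.0627,99.2648" fill="none" stroke="#ff00ff"/>
</svg>

Each laser-on run becomes one SVG element. Flip Y back into SVG space with y_svg = 192.6081 − y_machine.

Run 1: power S262 maps to stroke `#ff0000` (engrave). The run returns to its start, so emit a `<polygon>` with points (Y-flipped): 162.0343,36.4161 218.1989,36.4161 218.1989,87.0351 162.0343,87.0351.

Run 2: S262 ⇒ engrave layer `#ff0000`. The run returns to its start, so emit a `<polygon>` with points (Y-flipped): 116.4456,90.7885 224.1109,90.7885 224.1109,165.7198 116.4456,165.7198.

Run 3: the run's S446 means `#ff00ff` (score). The run returns to its start, so emit a `<polygon>` with points (Y-flipped): 77.0627,80.2928 112.5779,80.2928 112.5779,99.2648 77.0627,99.2648.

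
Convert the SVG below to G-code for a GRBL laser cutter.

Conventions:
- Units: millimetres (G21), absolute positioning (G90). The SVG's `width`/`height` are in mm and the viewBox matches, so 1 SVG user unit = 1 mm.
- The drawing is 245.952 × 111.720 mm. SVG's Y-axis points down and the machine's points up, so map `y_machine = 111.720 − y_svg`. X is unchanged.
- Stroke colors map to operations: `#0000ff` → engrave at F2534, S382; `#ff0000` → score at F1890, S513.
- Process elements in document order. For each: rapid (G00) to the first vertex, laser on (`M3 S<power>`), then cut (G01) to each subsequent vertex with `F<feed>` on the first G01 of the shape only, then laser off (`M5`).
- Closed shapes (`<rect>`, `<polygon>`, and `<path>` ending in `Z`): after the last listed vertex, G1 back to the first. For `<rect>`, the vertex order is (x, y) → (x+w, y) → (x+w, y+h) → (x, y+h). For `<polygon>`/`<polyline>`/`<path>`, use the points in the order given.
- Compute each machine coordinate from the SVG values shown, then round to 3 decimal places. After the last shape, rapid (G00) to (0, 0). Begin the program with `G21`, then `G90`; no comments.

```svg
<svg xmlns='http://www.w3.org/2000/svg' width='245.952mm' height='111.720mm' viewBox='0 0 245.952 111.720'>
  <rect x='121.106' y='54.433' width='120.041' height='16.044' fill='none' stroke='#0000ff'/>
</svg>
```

Since the viewBox matches the mm dimensions, user units are millimetres directly. The only transform is the Y-flip y_m = 111.720 − y_svg.

Shape 1 is a rectangle drawn with `<rect>`. Its stroke #0000ff means engrave at S382, F2534. After flipping Y the toolpath is (121.106,57.287) → (241.147,57.287) → (241.147,41.243) → (121.106,41.243) → (121.106,57.287), returning to the start.

G21
G90
G00 X121.106 Y57.287
M3 S382
G01 X241.147 Y57.287 F2534
G01 X241.147 Y41.243
G01 X121.106 Y41.243
G01 X121.106 Y57.287
M5
G00 X0.000 Y0.000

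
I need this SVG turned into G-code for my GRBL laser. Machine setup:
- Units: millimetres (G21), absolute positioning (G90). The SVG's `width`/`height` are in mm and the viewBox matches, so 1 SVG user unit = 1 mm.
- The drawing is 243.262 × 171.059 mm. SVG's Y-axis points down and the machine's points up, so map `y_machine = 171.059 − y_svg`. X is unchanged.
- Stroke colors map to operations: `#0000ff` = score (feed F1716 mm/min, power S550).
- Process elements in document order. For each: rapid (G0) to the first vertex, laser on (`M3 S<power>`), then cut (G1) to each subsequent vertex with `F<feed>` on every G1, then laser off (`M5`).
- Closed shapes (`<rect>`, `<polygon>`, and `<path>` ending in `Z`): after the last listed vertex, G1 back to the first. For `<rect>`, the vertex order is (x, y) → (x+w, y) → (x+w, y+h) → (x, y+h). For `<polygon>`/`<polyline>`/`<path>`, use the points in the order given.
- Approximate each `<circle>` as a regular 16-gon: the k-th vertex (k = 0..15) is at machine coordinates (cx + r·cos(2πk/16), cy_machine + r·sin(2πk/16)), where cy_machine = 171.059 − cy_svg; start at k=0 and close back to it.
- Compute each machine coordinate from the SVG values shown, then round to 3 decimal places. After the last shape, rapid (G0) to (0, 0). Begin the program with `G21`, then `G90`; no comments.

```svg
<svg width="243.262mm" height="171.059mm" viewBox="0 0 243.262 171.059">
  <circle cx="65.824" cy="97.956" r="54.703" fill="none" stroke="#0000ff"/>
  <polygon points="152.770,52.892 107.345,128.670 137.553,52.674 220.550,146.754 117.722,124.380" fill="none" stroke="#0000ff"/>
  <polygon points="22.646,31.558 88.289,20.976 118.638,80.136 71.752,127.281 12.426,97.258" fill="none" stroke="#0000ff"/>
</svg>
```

G21
G90
G0 X120.527 Y73.103
M3 S550
G1 X116.363 Y94.037 F1716
G1 X104.505 Y111.784 F1716
G1 X86.758 Y123.642 F1716
G1 X65.824 Y127.806 F1716
G1 X44.890 Y123.642 F1716
G1 X27.143 Y111.784 F1716
G1 X15.285 Y94.037 F1716
G1 X11.121 Y73.103 F1716
G1 X15.285 Y52.169 F1716
G1 X27.143 Y34.422 F1716
G1 X44.890 Y22.564 F1716
G1 X65.824 Y18.400 F1716
G1 X86.758 Y22.564 F1716
G1 X104.505 Y34.422 F1716
G1 X116.363 Y52.169 F1716
G1 X120.527 Y73.103 F1716
M5
G0 X152.770 Y118.167
M3 S550
G1 X107.345 Y42.389 F1716
G1 X137.553 Y118.385 F1716
G1 X220.550 Y24.305 F1716
G1 X117.722 Y46.679 F1716
G1 X152.770 Y118.167 F1716
M5
G0 X22.646 Y139.501
M3 S550
G1 X88.289 Y150.083 F1716
G1 X118.638 Y90.923 F1716
G1 X71.752 Y43.778 F1716
G1 X12.426 Y73.801 F1716
G1 X22.646 Y139.501 F1716
M5
G0 X0.000 Y0.000

Since the viewBox matches the mm dimensions, user units are millimetres directly. The only transform is the Y-flip y_m = 171.059 − y_svg.

Shape 1 is a circle drawn with `<circle>`. Its stroke #0000ff means score at S550, F1716. After flipping Y the toolpath is (120.527,73.103) → (116.363,94.037) → (104.505,111.784) → (86.758,123.642) → (65.824,127.806) → (44.890,123.642) → (27.143,111.784) → (15.285,94.037) → (11.121,73.103) → (15.285,52.169) → (27.143,34.422) → (44.890,22.564) → (65.824,18.400) → (86.758,22.564) → (104.505,34.422) → (116.363,52.169) → (120.527,73.103), returning to the start.

Shape 2 is a closed polygon drawn with `<polygon>`. Its stroke #0000ff means score at S550, F1716. After flipping Y the toolpath is (152.770,118.167) → (107.345,42.389) → (137.553,118.385) → (220.550,24.305) → (117.722,46.679) → (152.770,118.167), returning to the start.

Shape 3 is a regular polygon drawn with `<polygon>`. Its stroke #0000ff means score at S550, F1716. After flipping Y the toolpath is (22.646,139.501) → (88.289,150.083) → (118.638,90.923) → (71.752,43.778) → (12.426,73.801) → (22.646,139.501), returning to the start.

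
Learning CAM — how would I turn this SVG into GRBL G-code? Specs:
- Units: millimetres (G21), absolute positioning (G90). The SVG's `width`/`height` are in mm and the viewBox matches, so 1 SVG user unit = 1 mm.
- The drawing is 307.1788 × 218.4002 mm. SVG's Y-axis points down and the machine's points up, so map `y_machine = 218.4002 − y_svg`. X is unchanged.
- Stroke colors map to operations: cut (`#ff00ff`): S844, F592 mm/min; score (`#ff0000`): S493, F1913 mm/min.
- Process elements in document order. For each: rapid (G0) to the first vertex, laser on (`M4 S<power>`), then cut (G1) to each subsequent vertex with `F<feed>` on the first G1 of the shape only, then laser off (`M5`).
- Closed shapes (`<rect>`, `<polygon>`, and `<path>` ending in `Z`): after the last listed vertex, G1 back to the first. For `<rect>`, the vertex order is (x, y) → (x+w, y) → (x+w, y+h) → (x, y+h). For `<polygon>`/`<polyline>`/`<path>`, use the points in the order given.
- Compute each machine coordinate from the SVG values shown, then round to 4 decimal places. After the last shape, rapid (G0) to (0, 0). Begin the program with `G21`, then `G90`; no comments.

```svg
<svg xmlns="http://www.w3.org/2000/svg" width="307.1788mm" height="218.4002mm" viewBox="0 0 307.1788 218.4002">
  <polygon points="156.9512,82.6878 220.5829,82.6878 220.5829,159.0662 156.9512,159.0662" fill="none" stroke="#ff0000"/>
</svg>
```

1 u = 1 mm; y_m = 218.4002 − y.

[1] `<polygon>` rectangle, #ff0000→score S493 F1913: (156.9512,135.7124) → (220.5829,135.7124) → (220.5829,59.3340) → (156.9512,59.3340) → (156.9512,135.7124) (closed)

G21
G90
G0 X156.9512 Y135.7124
M4 S493
G1 X220.5829 Y135.7124 F1913
G1 X220.5829 Y59.3340
G1 X156.9512 Y59.3340
G1 X156.9512 Y135.7124
M5
G0 X0.0000 Y0.0000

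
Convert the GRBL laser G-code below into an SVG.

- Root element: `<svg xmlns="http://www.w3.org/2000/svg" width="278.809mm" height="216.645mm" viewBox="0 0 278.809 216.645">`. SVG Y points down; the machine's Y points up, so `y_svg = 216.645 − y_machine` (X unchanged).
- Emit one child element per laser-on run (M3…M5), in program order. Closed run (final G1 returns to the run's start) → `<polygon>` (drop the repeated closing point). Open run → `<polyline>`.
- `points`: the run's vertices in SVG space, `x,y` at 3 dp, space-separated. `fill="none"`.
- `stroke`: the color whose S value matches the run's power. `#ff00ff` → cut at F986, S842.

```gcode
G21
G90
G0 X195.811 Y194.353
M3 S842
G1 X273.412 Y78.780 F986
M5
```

<svg xmlns="http://www.w3.org/2000/svg" width="278.809mm" height="216.645mm" viewBox="0 0 278.809 216.645">
  <polyline points="195.811,22.292 273.412,137.865" fill="none" stroke="#ff00ff"/>
</svg>

Machine Y-up, SVG Y-down with viewBox height 216.645, so y_svg = 216.645 − y_machine; X carries over. Every run uses S842, so all elements get stroke `#ff00ff` (cut).

Run 1: The run is open, so emit a `<polyline>` with points (Y-flipped): 195.811,22.292 273.412,137.865.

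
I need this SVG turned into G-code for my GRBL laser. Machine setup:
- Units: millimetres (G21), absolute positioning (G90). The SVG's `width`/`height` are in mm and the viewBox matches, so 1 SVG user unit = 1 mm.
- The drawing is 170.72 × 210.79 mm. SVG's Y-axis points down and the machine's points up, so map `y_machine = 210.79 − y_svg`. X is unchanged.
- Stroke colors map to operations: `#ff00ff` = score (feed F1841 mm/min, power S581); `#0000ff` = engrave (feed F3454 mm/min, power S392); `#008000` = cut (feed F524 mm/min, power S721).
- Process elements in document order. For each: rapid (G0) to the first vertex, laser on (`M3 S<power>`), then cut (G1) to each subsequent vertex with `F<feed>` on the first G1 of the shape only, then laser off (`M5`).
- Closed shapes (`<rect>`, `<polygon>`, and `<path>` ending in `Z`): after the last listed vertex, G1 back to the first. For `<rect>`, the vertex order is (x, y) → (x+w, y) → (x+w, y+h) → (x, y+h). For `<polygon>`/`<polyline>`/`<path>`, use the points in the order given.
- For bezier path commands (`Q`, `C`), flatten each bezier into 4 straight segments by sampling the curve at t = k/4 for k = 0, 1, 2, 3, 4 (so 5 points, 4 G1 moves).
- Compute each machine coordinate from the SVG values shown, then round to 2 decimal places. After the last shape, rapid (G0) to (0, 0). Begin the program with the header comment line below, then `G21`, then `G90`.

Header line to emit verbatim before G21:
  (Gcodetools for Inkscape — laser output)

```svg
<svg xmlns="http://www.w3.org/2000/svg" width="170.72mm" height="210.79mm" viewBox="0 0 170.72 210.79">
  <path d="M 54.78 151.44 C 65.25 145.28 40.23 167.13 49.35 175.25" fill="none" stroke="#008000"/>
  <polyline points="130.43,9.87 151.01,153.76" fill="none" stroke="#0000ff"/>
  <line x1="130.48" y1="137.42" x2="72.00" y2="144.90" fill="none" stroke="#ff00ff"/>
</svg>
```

viewBox `0 0 170.72 210.79` with mm width/height → 1 unit = 1 mm. Flip: y_m = 210.79 − y_svg.

**Shape 1** — `<path>` cubic bezier, stroke `#008000` → cut (S721, F524). Control points (SVG): P0=(54.78,151.44), P1=(65.25,145.28), P2=(40.23,167.13), P3=(49.35,175.25); sampled at t=k/4. Machine vertices: (54.78,59.35) → (57.07,59.37) → (52.57,52.80) → (47.82,43.55) → (49.35,35.54). Open path.

**Shape 2** — `<polyline>` line segment, stroke `#0000ff` → engrave (S392, F3454). Machine vertices: (130.43,200.92) → (151.01,57.03). Open path.

**Shape 3** — `<line>` line segment, stroke `#ff00ff` → score (S581, F1841). Machine vertices: (130.48,73.37) → (72.00,65.89). Open path.

(Gcodetools for Inkscape — laser output)
G21
G90
G0 X54.78 Y59.35
M3 S721
G1 X57.07 Y59.37 F524
G1 X52.57 Y52.80
G1 X47.82 Y43.55
G1 X49.35 Y35.54
M5
G0 X130.43 Y200.92
M3 S392
G1 X151.01 Y57.03 F3454
M5
G0 X130.48 Y73.37
M3 S581
G1 X72.00 Y65.89 F1841
M5
G0 X0.00 Y0.00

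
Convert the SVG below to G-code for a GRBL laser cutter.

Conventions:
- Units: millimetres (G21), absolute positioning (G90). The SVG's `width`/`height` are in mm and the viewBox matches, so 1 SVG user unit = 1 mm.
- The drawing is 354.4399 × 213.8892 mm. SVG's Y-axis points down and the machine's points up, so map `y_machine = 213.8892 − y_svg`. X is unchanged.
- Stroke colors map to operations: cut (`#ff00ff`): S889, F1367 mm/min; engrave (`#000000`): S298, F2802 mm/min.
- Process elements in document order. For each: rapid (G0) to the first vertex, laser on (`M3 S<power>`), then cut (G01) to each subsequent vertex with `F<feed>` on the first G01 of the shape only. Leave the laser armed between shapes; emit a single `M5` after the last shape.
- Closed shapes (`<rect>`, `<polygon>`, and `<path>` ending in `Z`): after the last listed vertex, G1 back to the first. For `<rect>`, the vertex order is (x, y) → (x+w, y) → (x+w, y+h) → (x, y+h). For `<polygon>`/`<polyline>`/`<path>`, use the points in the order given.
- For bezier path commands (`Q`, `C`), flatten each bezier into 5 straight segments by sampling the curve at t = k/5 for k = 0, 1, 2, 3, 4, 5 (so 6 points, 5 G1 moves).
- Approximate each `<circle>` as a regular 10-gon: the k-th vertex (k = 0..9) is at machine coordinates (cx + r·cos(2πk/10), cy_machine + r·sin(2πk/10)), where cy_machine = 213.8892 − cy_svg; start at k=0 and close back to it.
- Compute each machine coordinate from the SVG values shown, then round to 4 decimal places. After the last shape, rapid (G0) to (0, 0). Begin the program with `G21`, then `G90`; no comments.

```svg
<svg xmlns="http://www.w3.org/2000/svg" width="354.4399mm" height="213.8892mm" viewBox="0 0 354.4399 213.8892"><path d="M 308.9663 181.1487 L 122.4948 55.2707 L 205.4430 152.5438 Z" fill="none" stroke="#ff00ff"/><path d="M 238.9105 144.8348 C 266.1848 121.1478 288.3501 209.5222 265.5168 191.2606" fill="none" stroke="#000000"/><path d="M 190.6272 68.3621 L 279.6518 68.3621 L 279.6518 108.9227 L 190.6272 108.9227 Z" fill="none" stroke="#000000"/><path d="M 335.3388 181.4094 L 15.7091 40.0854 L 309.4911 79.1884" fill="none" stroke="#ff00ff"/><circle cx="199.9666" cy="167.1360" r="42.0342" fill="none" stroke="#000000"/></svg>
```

G21
G90
G0 X308.9663 Y32.7405
M3 S889
G01 X122.4948 Y158.6185 F1367
G01 X205.4430 Y61.3454
G01 X308.9663 Y32.7405
G0 X238.9105 Y69.0544
M3 S298
G01 X254.3429 Y71.5688 F2802
G01 X266.6344 Y57.6860
G01 X273.8704 Y37.9033
G01 X274.1361 Y22.7184
G01 X265.5168 Y22.6286
G0 X190.6272 Y145.5271
M3 S298
G01 X279.6518 Y145.5271 F2802
G01 X279.6518 Y104.9665
G01 X190.6272 Y104.9665
G01 X190.6272 Y145.5271
G0 X335.3388 Y32.4798
M3 S889
G01 X15.7091 Y173.8038 F1367
G01 X309.4911 Y134.7008
G0 X242.0008 Y46.7532
M3 S298
G01 X233.9730 Y71.4603 F2802
G01 X212.9559 Y86.7301
G01 X186.9773 Y86.7301
G01 X165.9602 Y71.4603
G01 X157.9324 Y46.7532
G01 X165.9602 Y22.0461
G01 X186.9773 Y6.7763
G01 X212.9559 Y6.7763
G01 X233.9730 Y22.0461
G01 X242.0008 Y46.7532
M5
G0 X0.0000 Y0.0000

Since the viewBox matches the mm dimensions, user units are millimetres directly. The only transform is the Y-flip y_m = 213.8892 − y_svg.

Shape 1 is a closed polygon drawn with `<path>`. Its stroke #ff00ff means cut at S889, F1367. After flipping Y the toolpath is (308.9663,32.7405) → (122.4948,158.6185) → (205.4430,61.3454) → (308.9663,32.7405), returning to the start.

Shape 2 is a cubic bezier drawn with `<path>`. Its stroke #000000 means engrave at S298, F2802. After flipping Y the toolpath is (238.9105,69.0544) → (254.3429,71.5688) → (266.6344,57.6860) → (273.8704,37.9033) → (274.1361,22.7184) → (265.5168,22.6286).

Shape 3 is a rectangle drawn with `<path>`. Its stroke #000000 means engrave at S298, F2802. After flipping Y the toolpath is (190.6272,145.5271) → (279.6518,145.5271) → (279.6518,104.9665) → (190.6272,104.9665) → (190.6272,145.5271), returning to the start.

Shape 4 is a open polyline drawn with `<path>`. Its stroke #ff00ff means cut at S889, F1367. After flipping Y the toolpath is (335.3388,32.4798) → (15.7091,173.8038) → (309.4911,134.7008).

Shape 5 is a circle drawn with `<circle>`. Its stroke #000000 means engrave at S298, F2802. After flipping Y the toolpath is (242.0008,46.7532) → (233.9730,71.4603) → (212.9559,86.7301) → (186.9773,86.7301) → (165.9602,71.4603) → (157.9324,46.7532) → (165.9602,22.0461) → (186.9773,6.7763) → (212.9559,6.7763) → (233.9730,22.0461) → (242.0008,46.7532), returning to the start.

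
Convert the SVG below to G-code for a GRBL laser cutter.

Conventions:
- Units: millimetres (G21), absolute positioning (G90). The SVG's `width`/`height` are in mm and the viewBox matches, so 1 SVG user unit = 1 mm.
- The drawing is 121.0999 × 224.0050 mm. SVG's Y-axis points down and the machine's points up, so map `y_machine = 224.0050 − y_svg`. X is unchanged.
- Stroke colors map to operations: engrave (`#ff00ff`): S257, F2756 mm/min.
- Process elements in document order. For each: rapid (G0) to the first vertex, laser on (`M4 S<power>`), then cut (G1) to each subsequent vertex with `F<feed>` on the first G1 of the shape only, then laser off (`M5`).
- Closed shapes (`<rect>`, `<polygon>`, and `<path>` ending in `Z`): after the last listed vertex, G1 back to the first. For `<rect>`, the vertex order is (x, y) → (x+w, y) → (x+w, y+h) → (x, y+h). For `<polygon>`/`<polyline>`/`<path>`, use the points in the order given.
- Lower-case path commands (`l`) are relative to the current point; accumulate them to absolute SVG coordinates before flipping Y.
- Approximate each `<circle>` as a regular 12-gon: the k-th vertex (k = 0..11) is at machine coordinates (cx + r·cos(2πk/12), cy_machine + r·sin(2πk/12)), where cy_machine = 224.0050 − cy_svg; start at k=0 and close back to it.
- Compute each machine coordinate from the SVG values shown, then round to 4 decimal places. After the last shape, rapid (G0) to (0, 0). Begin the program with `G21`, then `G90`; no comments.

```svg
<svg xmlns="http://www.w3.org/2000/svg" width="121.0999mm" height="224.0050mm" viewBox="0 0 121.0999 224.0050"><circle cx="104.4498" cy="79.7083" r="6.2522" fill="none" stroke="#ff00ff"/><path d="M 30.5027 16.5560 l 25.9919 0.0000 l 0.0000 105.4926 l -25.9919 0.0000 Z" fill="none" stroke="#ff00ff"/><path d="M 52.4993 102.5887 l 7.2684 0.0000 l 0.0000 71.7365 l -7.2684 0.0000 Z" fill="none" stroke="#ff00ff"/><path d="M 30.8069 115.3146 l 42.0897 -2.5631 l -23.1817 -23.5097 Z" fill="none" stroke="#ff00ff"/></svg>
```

G21
G90
G0 X110.7020 Y144.2967
M4 S257
G1 X109.8644 Y147.4228 F2756
G1 X107.5759 Y149.7113
G1 X104.4498 Y150.5489
G1 X101.3237 Y149.7113
G1 X99.0352 Y147.4228
G1 X98.1976 Y144.2967
G1 X99.0352 Y141.1706
G1 X101.3237 Y138.8821
G1 X104.4498 Y138.0445
G1 X107.5759 Y138.8821
G1 X109.8644 Y141.1706
G1 X110.7020 Y144.2967
M5
G0 X30.5027 Y207.4490
M4 S257
G1 X56.4946 Y207.4490 F2756
G1 X56.4946 Y101.9564
G1 X30.5027 Y101.9564
G1 X30.5027 Y207.4490
M5
G0 X52.4993 Y121.4163
M4 S257
G1 X59.7677 Y121.4163 F2756
G1 X59.7677 Y49.6798
G1 X52.4993 Y49.6798
G1 X52.4993 Y121.4163
M5
G0 X30.8069 Y108.6904
M4 S257
G1 X72.8966 Y111.2535 F2756
G1 X49.7149 Y134.7632
G1 X30.8069 Y108.6904
M5
G0 X0.0000 Y0.0000

viewBox `0 0 121.0999 224.0050` with mm width/height → 1 unit = 1 mm. Flip: y_m = 224.0050 − y_svg.

**Shape 1** — `<circle>` circle, stroke `#ff00ff` → engrave (S257, F2756). Machine vertices: (110.7020,144.2967) → (109.8644,147.4228) → (107.5759,149.7113) → (104.4498,150.5489) → (101.3237,149.7113) → (99.0352,147.4228) → (98.1976,144.2967) → (99.0352,141.1706) → (101.3237,138.8821) → (104.4498,138.0445) → (107.5759,138.8821) → (109.8644,141.1706) → (110.7020,144.2967). Closed: final G1 returns to the first vertex.

**Shape 2** — `<path>` rectangle, stroke `#ff00ff` → engrave (S257, F2756). Machine vertices: (30.5027,207.4490) → (56.4946,207.4490) → (56.4946,101.9564) → (30.5027,101.9564) → (30.5027,207.4490). Closed: final G1 returns to the first vertex.

**Shape 3** — `<path>` rectangle, stroke `#ff00ff` → engrave (S257, F2756). Machine vertices: (52.4993,121.4163) → (59.7677,121.4163) → (59.7677,49.6798) → (52.4993,49.6798) → (52.4993,121.4163). Closed: final G1 returns to the first vertex.

**Shape 4** — `<path>` closed polygon, stroke `#ff00ff` → engrave (S257, F2756). Machine vertices: (30.8069,108.6904) → (72.8966,111.2535) → (49.7149,134.7632) → (30.8069,108.6904). Closed: final G1 returns to the first vertex.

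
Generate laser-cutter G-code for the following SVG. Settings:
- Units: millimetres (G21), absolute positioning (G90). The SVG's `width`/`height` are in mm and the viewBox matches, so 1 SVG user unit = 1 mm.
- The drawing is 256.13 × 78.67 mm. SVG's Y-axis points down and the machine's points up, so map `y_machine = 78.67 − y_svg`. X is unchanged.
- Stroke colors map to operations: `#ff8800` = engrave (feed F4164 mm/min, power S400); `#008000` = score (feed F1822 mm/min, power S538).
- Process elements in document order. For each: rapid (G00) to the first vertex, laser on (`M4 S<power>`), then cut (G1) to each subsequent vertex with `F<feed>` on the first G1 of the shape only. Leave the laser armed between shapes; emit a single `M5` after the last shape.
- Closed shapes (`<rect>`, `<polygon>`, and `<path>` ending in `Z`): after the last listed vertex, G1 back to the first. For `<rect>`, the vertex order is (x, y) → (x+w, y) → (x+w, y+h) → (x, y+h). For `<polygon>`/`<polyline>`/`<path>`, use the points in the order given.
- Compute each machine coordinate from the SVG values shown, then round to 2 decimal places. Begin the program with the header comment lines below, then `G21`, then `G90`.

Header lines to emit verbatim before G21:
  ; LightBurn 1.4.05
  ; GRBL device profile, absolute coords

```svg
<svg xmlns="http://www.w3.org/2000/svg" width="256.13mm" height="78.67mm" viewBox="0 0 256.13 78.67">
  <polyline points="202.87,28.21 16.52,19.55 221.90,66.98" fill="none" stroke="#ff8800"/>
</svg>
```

viewBox `0 0 256.13 78.67` with mm width/height → 1 unit = 1 mm. Flip: y_m = 78.67 − y_svg.

**Shape 1** — `<polyline>` open polyline, stroke `#ff8800` → engrave (S400, F4164). Machine vertices: (202.87,50.46) → (16.52,59.12) → (221.90,11.69). Open path.

; LightBurn 1.4.05
; GRBL device profile, absolute coords
G21
G90
G00 X202.87 Y50.46
M4 S400
G1 X16.52 Y59.12 F4164
G1 X221.90 Y11.69
M5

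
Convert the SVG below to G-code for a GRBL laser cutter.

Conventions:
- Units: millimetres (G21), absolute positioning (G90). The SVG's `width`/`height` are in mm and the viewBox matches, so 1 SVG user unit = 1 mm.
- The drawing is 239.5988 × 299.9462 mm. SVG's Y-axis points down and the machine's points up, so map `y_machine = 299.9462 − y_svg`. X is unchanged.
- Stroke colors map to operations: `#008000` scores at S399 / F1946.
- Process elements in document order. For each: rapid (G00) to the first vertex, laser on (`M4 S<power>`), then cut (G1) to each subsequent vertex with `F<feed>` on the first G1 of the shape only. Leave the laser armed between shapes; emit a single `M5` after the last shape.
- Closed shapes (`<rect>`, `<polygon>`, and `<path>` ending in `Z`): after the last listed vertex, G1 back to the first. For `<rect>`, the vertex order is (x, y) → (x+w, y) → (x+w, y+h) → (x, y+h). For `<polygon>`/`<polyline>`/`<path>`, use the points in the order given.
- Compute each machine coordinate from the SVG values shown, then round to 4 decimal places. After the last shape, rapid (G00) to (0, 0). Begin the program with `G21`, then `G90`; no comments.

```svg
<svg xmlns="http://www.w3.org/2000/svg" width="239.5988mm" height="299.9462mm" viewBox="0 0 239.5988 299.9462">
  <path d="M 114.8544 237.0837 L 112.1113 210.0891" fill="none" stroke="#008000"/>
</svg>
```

viewBox `0 0 239.5988 299.9462` with mm width/height → 1 unit = 1 mm. Flip: y_m = 299.9462 − y_svg.

**Shape 1** — `<path>` line segment, stroke `#008000` → score (S399, F1946). Machine vertices: (114.8544,62.8625) → (112.1113,89.8571). Open path.

G21
G90
G00 X114.8544 Y62.8625
M4 S399
G1 X112.1113 Y89.8571 F1946
M5
G00 X0.0000 Y0.0000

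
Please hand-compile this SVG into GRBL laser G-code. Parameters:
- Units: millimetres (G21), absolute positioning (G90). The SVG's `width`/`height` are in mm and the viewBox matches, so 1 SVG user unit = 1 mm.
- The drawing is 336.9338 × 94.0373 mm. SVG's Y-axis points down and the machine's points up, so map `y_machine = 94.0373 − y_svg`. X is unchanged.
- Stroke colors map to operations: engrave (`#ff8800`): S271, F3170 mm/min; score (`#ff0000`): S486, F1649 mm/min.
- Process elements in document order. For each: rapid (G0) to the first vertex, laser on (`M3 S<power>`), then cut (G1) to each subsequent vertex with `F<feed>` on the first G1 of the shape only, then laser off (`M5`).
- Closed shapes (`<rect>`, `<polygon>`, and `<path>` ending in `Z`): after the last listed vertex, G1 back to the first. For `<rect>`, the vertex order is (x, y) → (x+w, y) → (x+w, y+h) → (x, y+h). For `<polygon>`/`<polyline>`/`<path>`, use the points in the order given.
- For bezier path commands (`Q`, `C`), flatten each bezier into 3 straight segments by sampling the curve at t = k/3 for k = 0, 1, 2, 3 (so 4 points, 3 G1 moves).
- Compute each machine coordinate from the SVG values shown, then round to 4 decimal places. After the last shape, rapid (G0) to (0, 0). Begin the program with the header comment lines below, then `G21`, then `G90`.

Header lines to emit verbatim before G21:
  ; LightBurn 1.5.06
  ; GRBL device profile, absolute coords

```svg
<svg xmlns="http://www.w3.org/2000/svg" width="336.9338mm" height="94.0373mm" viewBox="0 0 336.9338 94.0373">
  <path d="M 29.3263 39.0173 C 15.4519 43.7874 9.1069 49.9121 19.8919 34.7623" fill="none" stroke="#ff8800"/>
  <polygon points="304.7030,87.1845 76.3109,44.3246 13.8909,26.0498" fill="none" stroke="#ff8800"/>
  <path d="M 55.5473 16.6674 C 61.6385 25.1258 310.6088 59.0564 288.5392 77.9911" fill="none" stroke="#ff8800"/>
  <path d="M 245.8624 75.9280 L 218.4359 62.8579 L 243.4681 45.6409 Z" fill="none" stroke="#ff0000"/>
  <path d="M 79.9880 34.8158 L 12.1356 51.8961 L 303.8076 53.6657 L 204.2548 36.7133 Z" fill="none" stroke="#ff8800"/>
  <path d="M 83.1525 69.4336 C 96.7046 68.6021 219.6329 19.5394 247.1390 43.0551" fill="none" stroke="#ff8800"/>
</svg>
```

viewBox `0 0 336.9338 94.0373` with mm width/height → 1 unit = 1 mm. Flip: y_m = 94.0373 − y_svg.

**Shape 1** — `<path>` cubic bezier, stroke `#ff8800` → engrave (S271, F3170). Control points (SVG): P0=(29.3263,39.0173), P1=(15.4519,43.7874), P2=(9.1069,49.9121), P3=(19.8919,34.7623); sampled at t=k/3. Machine vertices: (29.3263,55.0200) → (18.3173,50.6365) → (14.4613,50.3786) → (19.8919,59.2750). Open path.

**Shape 2** — `<polygon>` closed polygon, stroke `#ff8800` → engrave (S271, F3170). Machine vertices: (304.7030,6.8528) → (76.3109,49.7127) → (13.8909,67.9875) → (304.7030,6.8528). Closed: final G1 returns to the first vertex.

**Shape 3** — `<path>` cubic bezier, stroke `#ff8800` → engrave (S271, F3170). Control points (SVG): P0=(55.5473,16.6674), P1=(61.6385,25.1258), P2=(310.6088,59.0564), P3=(288.5392,77.9911); sampled at t=k/3. Machine vertices: (55.5473,77.3699) → (123.5642,61.9196) → (239.2962,38.4807) → (288.5392,16.0462). Open path.

**Shape 4** — `<path>` regular polygon, stroke `#ff0000` → score (S486, F1649). Machine vertices: (245.8624,18.1093) → (218.4359,31.1794) → (243.4681,48.3964) → (245.8624,18.1093). Closed: final G1 returns to the first vertex.

**Shape 5** — `<path>` closed polygon, stroke `#ff8800` → engrave (S271, F3170). Machine vertices: (79.9880,59.2215) → (12.1356,42.1412) → (303.8076,40.3716) → (204.2548,57.3240) → (79.9880,59.2215). Closed: final G1 returns to the first vertex.

**Shape 6** — `<path>` cubic bezier, stroke `#ff8800` → engrave (S271, F3170). Control points (SVG): P0=(83.1525,69.4336), P1=(96.7046,68.6021), P2=(219.6329,19.5394), P3=(247.1390,43.0551); sampled at t=k/3. Machine vertices: (83.1525,24.6037) → (125.5782,37.0378) → (195.4106,54.7795) → (247.1390,50.9822). Open path.

; LightBurn 1.5.06
; GRBL device profile, absolute coords
G21
G90
G0 X29.3263 Y55.0200
M3 S271
G1 X18.3173 Y50.6365 F3170
G1 X14.4613 Y50.3786
G1 X19.8919 Y59.2750
M5
G0 X304.7030 Y6.8528
M3 S271
G1 X76.3109 Y49.7127 F3170
G1 X13.8909 Y67.9875
G1 X304.7030 Y6.8528
M5
G0 X55.5473 Y77.3699
M3 S271
G1 X123.5642 Y61.9196 F3170
G1 X239.2962 Y38.4807
G1 X288.5392 Y16.0462
M5
G0 X245.8624 Y18.1093
M3 S486
G1 X218.4359 Y31.1794 F1649
G1 X243.4681 Y48.3964
G1 X245.8624 Y18.1093
M5
G0 X79.9880 Y59.2215
M3 S271
G1 X12.1356 Y42.1412 F3170
G1 X303.8076 Y40.3716
G1 X204.2548 Y57.3240
G1 X79.9880 Y59.2215
M5
G0 X83.1525 Y24.6037
M3 S271
G1 X125.5782 Y37.0378 F3170
G1 X195.4106 Y54.7795
G1 X247.1390 Y50.9822
M5
G0 X0.0000 Y0.0000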